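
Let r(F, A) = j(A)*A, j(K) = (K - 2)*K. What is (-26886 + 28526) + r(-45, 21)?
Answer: 10019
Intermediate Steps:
j(K) = K*(-2 + K) (j(K) = (-2 + K)*K = K*(-2 + K))
r(F, A) = A²*(-2 + A) (r(F, A) = (A*(-2 + A))*A = A²*(-2 + A))
(-26886 + 28526) + r(-45, 21) = (-26886 + 28526) + 21²*(-2 + 21) = 1640 + 441*19 = 1640 + 8379 = 10019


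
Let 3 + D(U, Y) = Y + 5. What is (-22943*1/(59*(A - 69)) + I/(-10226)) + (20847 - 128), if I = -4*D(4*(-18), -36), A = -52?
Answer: 756395689440/36501707 ≈ 20722.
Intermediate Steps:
D(U, Y) = 2 + Y (D(U, Y) = -3 + (Y + 5) = -3 + (5 + Y) = 2 + Y)
I = 136 (I = -4*(2 - 36) = -4*(-34) = 136)
(-22943*1/(59*(A - 69)) + I/(-10226)) + (20847 - 128) = (-22943*1/(59*(-52 - 69)) + 136/(-10226)) + (20847 - 128) = (-22943/(59*(-121)) + 136*(-1/10226)) + 20719 = (-22943/(-7139) - 68/5113) + 20719 = (-22943*(-1/7139) - 68/5113) + 20719 = (22943/7139 - 68/5113) + 20719 = 116822107/36501707 + 20719 = 756395689440/36501707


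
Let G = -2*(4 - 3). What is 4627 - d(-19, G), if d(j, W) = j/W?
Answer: 9235/2 ≈ 4617.5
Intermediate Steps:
G = -2 (G = -2*1 = -2)
4627 - d(-19, G) = 4627 - (-19)/(-2) = 4627 - (-19)*(-1)/2 = 4627 - 1*19/2 = 4627 - 19/2 = 9235/2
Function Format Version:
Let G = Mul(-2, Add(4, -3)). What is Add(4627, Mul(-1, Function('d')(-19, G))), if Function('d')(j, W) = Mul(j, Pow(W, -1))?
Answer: Rational(9235, 2) ≈ 4617.5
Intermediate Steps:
G = -2 (G = Mul(-2, 1) = -2)
Add(4627, Mul(-1, Function('d')(-19, G))) = Add(4627, Mul(-1, Mul(-19, Pow(-2, -1)))) = Add(4627, Mul(-1, Mul(-19, Rational(-1, 2)))) = Add(4627, Mul(-1, Rational(19, 2))) = Add(4627, Rational(-19, 2)) = Rational(9235, 2)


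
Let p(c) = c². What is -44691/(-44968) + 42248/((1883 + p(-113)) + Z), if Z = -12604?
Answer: 31114613/1438976 ≈ 21.623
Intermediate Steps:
-44691/(-44968) + 42248/((1883 + p(-113)) + Z) = -44691/(-44968) + 42248/((1883 + (-113)²) - 12604) = -44691*(-1/44968) + 42248/((1883 + 12769) - 12604) = 44691/44968 + 42248/(14652 - 12604) = 44691/44968 + 42248/2048 = 44691/44968 + 42248*(1/2048) = 44691/44968 + 5281/256 = 31114613/1438976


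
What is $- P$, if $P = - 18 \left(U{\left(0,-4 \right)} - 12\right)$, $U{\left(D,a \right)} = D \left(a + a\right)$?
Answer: $-216$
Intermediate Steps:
$U{\left(D,a \right)} = 2 D a$ ($U{\left(D,a \right)} = D 2 a = 2 D a$)
$P = 216$ ($P = - 18 \left(2 \cdot 0 \left(-4\right) - 12\right) = - 18 \left(0 - 12\right) = \left(-18\right) \left(-12\right) = 216$)
$- P = \left(-1\right) 216 = -216$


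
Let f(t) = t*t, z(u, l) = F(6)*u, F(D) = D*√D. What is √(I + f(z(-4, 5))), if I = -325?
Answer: √3131 ≈ 55.955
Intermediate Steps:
F(D) = D^(3/2)
z(u, l) = 6*u*√6 (z(u, l) = 6^(3/2)*u = (6*√6)*u = 6*u*√6)
f(t) = t²
√(I + f(z(-4, 5))) = √(-325 + (6*(-4)*√6)²) = √(-325 + (-24*√6)²) = √(-325 + 3456) = √3131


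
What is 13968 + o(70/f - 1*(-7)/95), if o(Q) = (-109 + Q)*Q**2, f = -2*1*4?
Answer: 280368960147/54872000 ≈ 5109.5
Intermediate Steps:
f = -8 (f = -2*4 = -8)
o(Q) = Q**2*(-109 + Q)
13968 + o(70/f - 1*(-7)/95) = 13968 + (70/(-8) - 1*(-7)/95)**2*(-109 + (70/(-8) - 1*(-7)/95)) = 13968 + (70*(-1/8) + 7*(1/95))**2*(-109 + (70*(-1/8) + 7*(1/95))) = 13968 + (-35/4 + 7/95)**2*(-109 + (-35/4 + 7/95)) = 13968 + (-3297/380)**2*(-109 - 3297/380) = 13968 + (10870209/144400)*(-44717/380) = 13968 - 486083135853/54872000 = 280368960147/54872000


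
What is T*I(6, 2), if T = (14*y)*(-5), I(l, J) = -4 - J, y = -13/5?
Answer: -1092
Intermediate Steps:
y = -13/5 (y = -13*1/5 = -13/5 ≈ -2.6000)
T = 182 (T = (14*(-13/5))*(-5) = -182/5*(-5) = 182)
T*I(6, 2) = 182*(-4 - 1*2) = 182*(-4 - 2) = 182*(-6) = -1092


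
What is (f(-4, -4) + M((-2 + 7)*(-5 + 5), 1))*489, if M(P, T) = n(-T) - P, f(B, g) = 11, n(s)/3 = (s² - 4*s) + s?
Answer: 11247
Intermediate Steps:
n(s) = -9*s + 3*s² (n(s) = 3*((s² - 4*s) + s) = 3*(s² - 3*s) = -9*s + 3*s²)
M(P, T) = -P - 3*T*(-3 - T) (M(P, T) = 3*(-T)*(-3 - T) - P = -3*T*(-3 - T) - P = -P - 3*T*(-3 - T))
(f(-4, -4) + M((-2 + 7)*(-5 + 5), 1))*489 = (11 + (-(-2 + 7)*(-5 + 5) + 3*1*(3 + 1)))*489 = (11 + (-5*0 + 3*1*4))*489 = (11 + (-1*0 + 12))*489 = (11 + (0 + 12))*489 = (11 + 12)*489 = 23*489 = 11247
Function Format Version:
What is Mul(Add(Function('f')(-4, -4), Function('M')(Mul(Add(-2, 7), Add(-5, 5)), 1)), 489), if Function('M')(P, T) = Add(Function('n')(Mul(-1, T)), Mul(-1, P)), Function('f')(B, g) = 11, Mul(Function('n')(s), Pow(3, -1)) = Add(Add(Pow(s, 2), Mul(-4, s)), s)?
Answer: 11247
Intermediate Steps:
Function('n')(s) = Add(Mul(-9, s), Mul(3, Pow(s, 2))) (Function('n')(s) = Mul(3, Add(Add(Pow(s, 2), Mul(-4, s)), s)) = Mul(3, Add(Pow(s, 2), Mul(-3, s))) = Add(Mul(-9, s), Mul(3, Pow(s, 2))))
Function('M')(P, T) = Add(Mul(-1, P), Mul(-3, T, Add(-3, Mul(-1, T)))) (Function('M')(P, T) = Add(Mul(3, Mul(-1, T), Add(-3, Mul(-1, T))), Mul(-1, P)) = Add(Mul(-3, T, Add(-3, Mul(-1, T))), Mul(-1, P)) = Add(Mul(-1, P), Mul(-3, T, Add(-3, Mul(-1, T)))))
Mul(Add(Function('f')(-4, -4), Function('M')(Mul(Add(-2, 7), Add(-5, 5)), 1)), 489) = Mul(Add(11, Add(Mul(-1, Mul(Add(-2, 7), Add(-5, 5))), Mul(3, 1, Add(3, 1)))), 489) = Mul(Add(11, Add(Mul(-1, Mul(5, 0)), Mul(3, 1, 4))), 489) = Mul(Add(11, Add(Mul(-1, 0), 12)), 489) = Mul(Add(11, Add(0, 12)), 489) = Mul(Add(11, 12), 489) = Mul(23, 489) = 11247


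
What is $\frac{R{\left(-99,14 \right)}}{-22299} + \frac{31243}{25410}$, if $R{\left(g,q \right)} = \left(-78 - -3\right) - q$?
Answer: $\frac{232983049}{188872530} \approx 1.2335$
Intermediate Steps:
$R{\left(g,q \right)} = -75 - q$ ($R{\left(g,q \right)} = \left(-78 + 3\right) - q = -75 - q$)
$\frac{R{\left(-99,14 \right)}}{-22299} + \frac{31243}{25410} = \frac{-75 - 14}{-22299} + \frac{31243}{25410} = \left(-75 - 14\right) \left(- \frac{1}{22299}\right) + 31243 \cdot \frac{1}{25410} = \left(-89\right) \left(- \frac{1}{22299}\right) + \frac{31243}{25410} = \frac{89}{22299} + \frac{31243}{25410} = \frac{232983049}{188872530}$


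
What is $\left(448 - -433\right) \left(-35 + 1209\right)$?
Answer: $1034294$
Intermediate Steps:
$\left(448 - -433\right) \left(-35 + 1209\right) = \left(448 + 433\right) 1174 = 881 \cdot 1174 = 1034294$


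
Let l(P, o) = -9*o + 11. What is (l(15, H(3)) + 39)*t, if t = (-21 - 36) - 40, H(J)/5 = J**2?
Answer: 34435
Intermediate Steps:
H(J) = 5*J**2
t = -97 (t = -57 - 40 = -97)
l(P, o) = 11 - 9*o
(l(15, H(3)) + 39)*t = ((11 - 45*3**2) + 39)*(-97) = ((11 - 45*9) + 39)*(-97) = ((11 - 9*45) + 39)*(-97) = ((11 - 405) + 39)*(-97) = (-394 + 39)*(-97) = -355*(-97) = 34435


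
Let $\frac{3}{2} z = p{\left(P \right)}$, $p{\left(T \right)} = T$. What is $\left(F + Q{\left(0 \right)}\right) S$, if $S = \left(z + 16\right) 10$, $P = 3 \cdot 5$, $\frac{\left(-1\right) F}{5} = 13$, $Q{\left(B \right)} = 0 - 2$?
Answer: $-17420$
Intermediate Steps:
$Q{\left(B \right)} = -2$ ($Q{\left(B \right)} = 0 - 2 = -2$)
$F = -65$ ($F = \left(-5\right) 13 = -65$)
$P = 15$
$z = 10$ ($z = \frac{2}{3} \cdot 15 = 10$)
$S = 260$ ($S = \left(10 + 16\right) 10 = 26 \cdot 10 = 260$)
$\left(F + Q{\left(0 \right)}\right) S = \left(-65 - 2\right) 260 = \left(-67\right) 260 = -17420$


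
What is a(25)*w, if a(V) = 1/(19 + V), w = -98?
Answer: -49/22 ≈ -2.2273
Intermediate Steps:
a(25)*w = -98/(19 + 25) = -98/44 = (1/44)*(-98) = -49/22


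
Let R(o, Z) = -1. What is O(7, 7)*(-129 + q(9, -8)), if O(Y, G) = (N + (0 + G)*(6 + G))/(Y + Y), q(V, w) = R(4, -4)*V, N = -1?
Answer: -6210/7 ≈ -887.14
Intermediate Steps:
q(V, w) = -V
O(Y, G) = (-1 + G*(6 + G))/(2*Y) (O(Y, G) = (-1 + (0 + G)*(6 + G))/(Y + Y) = (-1 + G*(6 + G))/((2*Y)) = (-1 + G*(6 + G))*(1/(2*Y)) = (-1 + G*(6 + G))/(2*Y))
O(7, 7)*(-129 + q(9, -8)) = ((1/2)*(-1 + 7**2 + 6*7)/7)*(-129 - 1*9) = ((1/2)*(1/7)*(-1 + 49 + 42))*(-129 - 9) = ((1/2)*(1/7)*90)*(-138) = (45/7)*(-138) = -6210/7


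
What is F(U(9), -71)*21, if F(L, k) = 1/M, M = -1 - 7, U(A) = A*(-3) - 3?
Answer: -21/8 ≈ -2.6250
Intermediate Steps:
U(A) = -3 - 3*A (U(A) = -3*A - 3 = -3 - 3*A)
M = -8
F(L, k) = -⅛ (F(L, k) = 1/(-8) = -⅛)
F(U(9), -71)*21 = -⅛*21 = -21/8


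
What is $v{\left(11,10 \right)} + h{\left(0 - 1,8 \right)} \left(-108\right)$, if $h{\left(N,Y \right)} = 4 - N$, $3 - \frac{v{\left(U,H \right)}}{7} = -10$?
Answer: $-449$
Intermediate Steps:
$v{\left(U,H \right)} = 91$ ($v{\left(U,H \right)} = 21 - -70 = 21 + 70 = 91$)
$v{\left(11,10 \right)} + h{\left(0 - 1,8 \right)} \left(-108\right) = 91 + \left(4 - \left(0 - 1\right)\right) \left(-108\right) = 91 + \left(4 - -1\right) \left(-108\right) = 91 + \left(4 + 1\right) \left(-108\right) = 91 + 5 \left(-108\right) = 91 - 540 = -449$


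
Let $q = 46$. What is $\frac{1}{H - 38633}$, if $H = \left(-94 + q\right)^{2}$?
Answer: $- \frac{1}{36329} \approx -2.7526 \cdot 10^{-5}$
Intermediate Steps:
$H = 2304$ ($H = \left(-94 + 46\right)^{2} = \left(-48\right)^{2} = 2304$)
$\frac{1}{H - 38633} = \frac{1}{2304 - 38633} = \frac{1}{-36329} = - \frac{1}{36329}$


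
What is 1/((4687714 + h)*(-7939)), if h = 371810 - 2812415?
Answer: -1/17839798351 ≈ -5.6054e-11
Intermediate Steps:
h = -2440605
1/((4687714 + h)*(-7939)) = 1/((4687714 - 2440605)*(-7939)) = -1/7939/2247109 = (1/2247109)*(-1/7939) = -1/17839798351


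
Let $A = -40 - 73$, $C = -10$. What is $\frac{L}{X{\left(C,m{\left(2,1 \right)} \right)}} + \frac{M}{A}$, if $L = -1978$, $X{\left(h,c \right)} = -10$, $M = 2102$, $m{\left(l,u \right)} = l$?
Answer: $\frac{101247}{565} \approx 179.2$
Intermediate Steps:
$A = -113$
$\frac{L}{X{\left(C,m{\left(2,1 \right)} \right)}} + \frac{M}{A} = - \frac{1978}{-10} + \frac{2102}{-113} = \left(-1978\right) \left(- \frac{1}{10}\right) + 2102 \left(- \frac{1}{113}\right) = \frac{989}{5} - \frac{2102}{113} = \frac{101247}{565}$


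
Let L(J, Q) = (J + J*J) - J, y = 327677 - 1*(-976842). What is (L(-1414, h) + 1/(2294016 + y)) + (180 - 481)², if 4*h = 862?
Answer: 7520927354396/3598535 ≈ 2.0900e+6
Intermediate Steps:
h = 431/2 (h = (¼)*862 = 431/2 ≈ 215.50)
y = 1304519 (y = 327677 + 976842 = 1304519)
L(J, Q) = J² (L(J, Q) = (J + J²) - J = J²)
(L(-1414, h) + 1/(2294016 + y)) + (180 - 481)² = ((-1414)² + 1/(2294016 + 1304519)) + (180 - 481)² = (1999396 + 1/3598535) + (-301)² = (1999396 + 1/3598535) + 90601 = 7194896484861/3598535 + 90601 = 7520927354396/3598535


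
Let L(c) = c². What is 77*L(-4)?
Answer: 1232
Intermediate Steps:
77*L(-4) = 77*(-4)² = 77*16 = 1232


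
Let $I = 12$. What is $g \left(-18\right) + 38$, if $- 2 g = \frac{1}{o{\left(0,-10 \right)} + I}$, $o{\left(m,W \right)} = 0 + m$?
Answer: $\frac{155}{4} \approx 38.75$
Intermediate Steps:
$o{\left(m,W \right)} = m$
$g = - \frac{1}{24}$ ($g = - \frac{1}{2 \left(0 + 12\right)} = - \frac{1}{2 \cdot 12} = \left(- \frac{1}{2}\right) \frac{1}{12} = - \frac{1}{24} \approx -0.041667$)
$g \left(-18\right) + 38 = \left(- \frac{1}{24}\right) \left(-18\right) + 38 = \frac{3}{4} + 38 = \frac{155}{4}$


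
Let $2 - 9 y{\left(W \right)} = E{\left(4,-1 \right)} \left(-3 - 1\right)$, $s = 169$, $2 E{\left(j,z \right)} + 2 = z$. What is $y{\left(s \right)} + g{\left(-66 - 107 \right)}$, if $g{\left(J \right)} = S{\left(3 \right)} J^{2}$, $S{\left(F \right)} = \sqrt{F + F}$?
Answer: $- \frac{4}{9} + 29929 \sqrt{6} \approx 73310.0$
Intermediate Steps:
$E{\left(j,z \right)} = -1 + \frac{z}{2}$
$S{\left(F \right)} = \sqrt{2} \sqrt{F}$ ($S{\left(F \right)} = \sqrt{2 F} = \sqrt{2} \sqrt{F}$)
$y{\left(W \right)} = - \frac{4}{9}$ ($y{\left(W \right)} = \frac{2}{9} - \frac{\left(-1 + \frac{1}{2} \left(-1\right)\right) \left(-3 - 1\right)}{9} = \frac{2}{9} - \frac{\left(-1 - \frac{1}{2}\right) \left(-4\right)}{9} = \frac{2}{9} - \frac{\left(- \frac{3}{2}\right) \left(-4\right)}{9} = \frac{2}{9} - \frac{2}{3} = - \frac{4}{9}$)
$g{\left(J \right)} = \sqrt{6} J^{2}$ ($g{\left(J \right)} = \sqrt{2} \sqrt{3} J^{2} = \sqrt{6} J^{2}$)
$y{\left(s \right)} + g{\left(-66 - 107 \right)} = - \frac{4}{9} + \sqrt{6} \left(-66 - 107\right)^{2} = - \frac{4}{9} + \sqrt{6} \left(-173\right)^{2} = - \frac{4}{9} + \sqrt{6} \cdot 29929 = - \frac{4}{9} + 29929 \sqrt{6}$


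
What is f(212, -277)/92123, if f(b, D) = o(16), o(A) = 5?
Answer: 5/92123 ≈ 5.4275e-5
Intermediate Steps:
f(b, D) = 5
f(212, -277)/92123 = 5/92123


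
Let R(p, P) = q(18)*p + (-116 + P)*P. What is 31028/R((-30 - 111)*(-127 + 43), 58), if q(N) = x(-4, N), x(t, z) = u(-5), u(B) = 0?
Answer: -7757/841 ≈ -9.2235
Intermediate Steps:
x(t, z) = 0
q(N) = 0
R(p, P) = P*(-116 + P) (R(p, P) = 0*p + (-116 + P)*P = 0 + P*(-116 + P) = P*(-116 + P))
31028/R((-30 - 111)*(-127 + 43), 58) = 31028/((58*(-116 + 58))) = 31028/((58*(-58))) = 31028/(-3364) = 31028*(-1/3364) = -7757/841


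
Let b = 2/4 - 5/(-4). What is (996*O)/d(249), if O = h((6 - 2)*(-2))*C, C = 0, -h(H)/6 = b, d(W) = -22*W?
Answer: 0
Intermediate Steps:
b = 7/4 (b = 2*(¼) - 5*(-¼) = ½ + 5/4 = 7/4 ≈ 1.7500)
h(H) = -21/2 (h(H) = -6*7/4 = -21/2)
O = 0 (O = -21/2*0 = 0)
(996*O)/d(249) = (996*0)/((-22*249)) = 0/(-5478) = 0*(-1/5478) = 0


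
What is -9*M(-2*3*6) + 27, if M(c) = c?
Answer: 351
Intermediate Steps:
-9*M(-2*3*6) + 27 = -9*(-2*3)*6 + 27 = -(-54)*6 + 27 = -9*(-36) + 27 = 324 + 27 = 351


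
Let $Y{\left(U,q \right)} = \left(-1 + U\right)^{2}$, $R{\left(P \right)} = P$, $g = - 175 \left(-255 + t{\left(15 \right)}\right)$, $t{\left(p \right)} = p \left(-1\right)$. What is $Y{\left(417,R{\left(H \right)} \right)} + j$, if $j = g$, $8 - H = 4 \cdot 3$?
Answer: $220306$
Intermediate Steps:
$t{\left(p \right)} = - p$
$H = -4$ ($H = 8 - 4 \cdot 3 = 8 - 12 = -4$)
$g = 47250$ ($g = - 175 \left(-255 - 15\right) = \left(-175\right) \left(-270\right) = 47250$)
$j = 47250$
$Y{\left(417,R{\left(H \right)} \right)} + j = \left(-1 + 417\right)^{2} + 47250 = 416^{2} + 47250 = 173056 + 47250 = 220306$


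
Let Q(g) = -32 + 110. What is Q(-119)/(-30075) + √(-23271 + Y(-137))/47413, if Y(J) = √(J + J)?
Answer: -26/10025 + √(-23271 + I*√274)/47413 ≈ -0.0025924 + 0.0032174*I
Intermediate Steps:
Q(g) = 78
Y(J) = √2*√J (Y(J) = √(2*J) = √2*√J)
Q(-119)/(-30075) + √(-23271 + Y(-137))/47413 = 78/(-30075) + √(-23271 + √2*√(-137))/47413 = 78*(-1/30075) + √(-23271 + √2*(I*√137))*(1/47413) = -26/10025 + √(-23271 + I*√274)*(1/47413) = -26/10025 + √(-23271 + I*√274)/47413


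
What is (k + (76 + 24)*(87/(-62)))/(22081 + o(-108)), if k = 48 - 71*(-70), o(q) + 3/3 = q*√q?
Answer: 17388920/78918591 + 170109*I*√3/26306197 ≈ 0.22034 + 0.0112*I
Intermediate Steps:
o(q) = -1 + q^(3/2) (o(q) = -1 + q*√q = -1 + q^(3/2))
k = 5018 (k = 48 + 4970 = 5018)
(k + (76 + 24)*(87/(-62)))/(22081 + o(-108)) = (5018 + (76 + 24)*(87/(-62)))/(22081 + (-1 + (-108)^(3/2))) = (5018 + 100*(87*(-1/62)))/(22081 + (-1 - 648*I*√3)) = (5018 + 100*(-87/62))/(22080 - 648*I*√3) = (5018 - 4350/31)/(22080 - 648*I*√3) = 151208/(31*(22080 - 648*I*√3))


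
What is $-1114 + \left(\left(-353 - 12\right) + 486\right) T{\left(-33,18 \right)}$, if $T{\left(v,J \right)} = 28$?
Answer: $2274$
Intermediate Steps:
$-1114 + \left(\left(-353 - 12\right) + 486\right) T{\left(-33,18 \right)} = -1114 + \left(\left(-353 - 12\right) + 486\right) 28 = -1114 + \left(-365 + 486\right) 28 = -1114 + 121 \cdot 28 = -1114 + 3388 = 2274$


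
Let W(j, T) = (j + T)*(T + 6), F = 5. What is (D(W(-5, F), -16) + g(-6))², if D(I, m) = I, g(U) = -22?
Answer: 484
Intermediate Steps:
W(j, T) = (6 + T)*(T + j) (W(j, T) = (T + j)*(6 + T) = (6 + T)*(T + j))
(D(W(-5, F), -16) + g(-6))² = ((5² + 6*5 + 6*(-5) + 5*(-5)) - 22)² = ((25 + 30 - 30 - 25) - 22)² = (0 - 22)² = (-22)² = 484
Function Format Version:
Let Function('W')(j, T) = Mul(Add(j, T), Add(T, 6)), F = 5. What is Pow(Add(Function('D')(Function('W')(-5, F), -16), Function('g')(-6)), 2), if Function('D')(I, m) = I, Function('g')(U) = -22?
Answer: 484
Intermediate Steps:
Function('W')(j, T) = Mul(Add(6, T), Add(T, j)) (Function('W')(j, T) = Mul(Add(T, j), Add(6, T)) = Mul(Add(6, T), Add(T, j)))
Pow(Add(Function('D')(Function('W')(-5, F), -16), Function('g')(-6)), 2) = Pow(Add(Add(Pow(5, 2), Mul(6, 5), Mul(6, -5), Mul(5, -5)), -22), 2) = Pow(Add(Add(25, 30, -30, -25), -22), 2) = Pow(Add(0, -22), 2) = Pow(-22, 2) = 484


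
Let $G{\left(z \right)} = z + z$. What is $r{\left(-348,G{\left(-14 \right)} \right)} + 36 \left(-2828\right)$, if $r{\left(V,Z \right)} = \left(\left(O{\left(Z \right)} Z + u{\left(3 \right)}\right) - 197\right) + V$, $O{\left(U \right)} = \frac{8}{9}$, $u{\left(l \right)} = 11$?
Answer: $- \frac{921302}{9} \approx -1.0237 \cdot 10^{5}$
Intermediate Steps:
$G{\left(z \right)} = 2 z$
$O{\left(U \right)} = \frac{8}{9}$ ($O{\left(U \right)} = 8 \cdot \frac{1}{9} = \frac{8}{9}$)
$r{\left(V,Z \right)} = -186 + V + \frac{8 Z}{9}$ ($r{\left(V,Z \right)} = \left(\left(\frac{8 Z}{9} + 11\right) - 197\right) + V = \left(\left(11 + \frac{8 Z}{9}\right) - 197\right) + V = \left(-186 + \frac{8 Z}{9}\right) + V = -186 + V + \frac{8 Z}{9}$)
$r{\left(-348,G{\left(-14 \right)} \right)} + 36 \left(-2828\right) = \left(-186 - 348 + \frac{8 \cdot 2 \left(-14\right)}{9}\right) + 36 \left(-2828\right) = \left(-186 - 348 + \frac{8}{9} \left(-28\right)\right) - 101808 = \left(-186 - 348 - \frac{224}{9}\right) - 101808 = - \frac{5030}{9} - 101808 = - \frac{921302}{9}$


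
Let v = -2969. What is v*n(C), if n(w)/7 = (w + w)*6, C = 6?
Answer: -1496376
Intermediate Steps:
n(w) = 84*w (n(w) = 7*((w + w)*6) = 7*((2*w)*6) = 7*(12*w) = 84*w)
v*n(C) = -249396*6 = -2969*504 = -1496376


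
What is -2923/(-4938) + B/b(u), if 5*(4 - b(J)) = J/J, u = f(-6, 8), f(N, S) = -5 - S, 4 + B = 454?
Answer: 11166037/93822 ≈ 119.01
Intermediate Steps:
B = 450 (B = -4 + 454 = 450)
u = -13 (u = -5 - 1*8 = -5 - 8 = -13)
b(J) = 19/5 (b(J) = 4 - J/(5*J) = 4 - ⅕*1 = 4 - ⅕ = 19/5)
-2923/(-4938) + B/b(u) = -2923/(-4938) + 450/(19/5) = -2923*(-1/4938) + 450*(5/19) = 2923/4938 + 2250/19 = 11166037/93822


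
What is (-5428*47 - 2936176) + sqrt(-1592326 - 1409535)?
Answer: -3191292 + I*sqrt(3001861) ≈ -3.1913e+6 + 1732.6*I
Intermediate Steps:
(-5428*47 - 2936176) + sqrt(-1592326 - 1409535) = (-255116 - 2936176) + sqrt(-3001861) = -3191292 + I*sqrt(3001861)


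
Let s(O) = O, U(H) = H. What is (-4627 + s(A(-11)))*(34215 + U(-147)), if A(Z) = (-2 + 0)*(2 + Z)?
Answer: -157019412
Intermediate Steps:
A(Z) = -4 - 2*Z (A(Z) = -2*(2 + Z) = -4 - 2*Z)
(-4627 + s(A(-11)))*(34215 + U(-147)) = (-4627 + (-4 - 2*(-11)))*(34215 - 147) = (-4627 + (-4 + 22))*34068 = (-4627 + 18)*34068 = -4609*34068 = -157019412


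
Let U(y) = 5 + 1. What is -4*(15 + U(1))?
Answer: -84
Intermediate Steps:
U(y) = 6
-4*(15 + U(1)) = -4*(15 + 6) = -4*21 = -84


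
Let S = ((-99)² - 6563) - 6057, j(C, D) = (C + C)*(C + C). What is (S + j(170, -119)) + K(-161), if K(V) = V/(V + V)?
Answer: 225563/2 ≈ 1.1278e+5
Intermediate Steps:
j(C, D) = 4*C² (j(C, D) = (2*C)*(2*C) = 4*C²)
K(V) = ½ (K(V) = V/((2*V)) = V*(1/(2*V)) = ½)
S = -2819 (S = (9801 - 6563) - 6057 = 3238 - 6057 = -2819)
(S + j(170, -119)) + K(-161) = (-2819 + 4*170²) + ½ = (-2819 + 4*28900) + ½ = (-2819 + 115600) + ½ = 112781 + ½ = 225563/2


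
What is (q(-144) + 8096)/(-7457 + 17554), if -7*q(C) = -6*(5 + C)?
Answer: 55838/70679 ≈ 0.79002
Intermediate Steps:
q(C) = 30/7 + 6*C/7 (q(C) = -(-6)*(5 + C)/7 = -(-30 - 6*C)/7 = 30/7 + 6*C/7)
(q(-144) + 8096)/(-7457 + 17554) = ((30/7 + (6/7)*(-144)) + 8096)/(-7457 + 17554) = ((30/7 - 864/7) + 8096)/10097 = (-834/7 + 8096)*(1/10097) = (55838/7)*(1/10097) = 55838/70679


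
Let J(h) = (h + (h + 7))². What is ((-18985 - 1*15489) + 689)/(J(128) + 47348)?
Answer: -33785/116517 ≈ -0.28996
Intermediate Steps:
J(h) = (7 + 2*h)² (J(h) = (h + (7 + h))² = (7 + 2*h)²)
((-18985 - 1*15489) + 689)/(J(128) + 47348) = ((-18985 - 1*15489) + 689)/((7 + 2*128)² + 47348) = ((-18985 - 15489) + 689)/((7 + 256)² + 47348) = (-34474 + 689)/(263² + 47348) = -33785/(69169 + 47348) = -33785/116517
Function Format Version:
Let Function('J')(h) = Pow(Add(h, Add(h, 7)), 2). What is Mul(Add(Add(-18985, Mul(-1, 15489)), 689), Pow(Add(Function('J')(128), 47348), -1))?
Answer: Rational(-33785, 116517) ≈ -0.28996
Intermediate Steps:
Function('J')(h) = Pow(Add(7, Mul(2, h)), 2) (Function('J')(h) = Pow(Add(h, Add(7, h)), 2) = Pow(Add(7, Mul(2, h)), 2))
Mul(Add(Add(-18985, Mul(-1, 15489)), 689), Pow(Add(Function('J')(128), 47348), -1)) = Mul(Add(Add(-18985, Mul(-1, 15489)), 689), Pow(Add(Pow(Add(7, Mul(2, 128)), 2), 47348), -1)) = Mul(Add(Add(-18985, -15489), 689), Pow(Add(Pow(Add(7, 256), 2), 47348), -1)) = Mul(Add(-34474, 689), Pow(Add(Pow(263, 2), 47348), -1)) = Mul(-33785, Pow(Add(69169, 47348), -1)) = Mul(-33785, Pow(116517, -1)) = Mul(-33785, Rational(1, 116517)) = Rational(-33785, 116517)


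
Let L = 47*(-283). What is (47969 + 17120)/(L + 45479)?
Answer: 65089/32178 ≈ 2.0228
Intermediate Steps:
L = -13301
(47969 + 17120)/(L + 45479) = (47969 + 17120)/(-13301 + 45479) = 65089/32178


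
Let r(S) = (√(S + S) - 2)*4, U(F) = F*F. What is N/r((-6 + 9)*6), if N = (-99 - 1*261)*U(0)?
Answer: 0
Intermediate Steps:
U(F) = F²
r(S) = -8 + 4*√2*√S (r(S) = (√(2*S) - 2)*4 = (√2*√S - 2)*4 = (-2 + √2*√S)*4 = -8 + 4*√2*√S)
N = 0 (N = (-99 - 1*261)*0² = (-99 - 261)*0 = -360*0 = 0)
N/r((-6 + 9)*6) = 0/(-8 + 4*√2*√((-6 + 9)*6)) = 0/(-8 + 4*√2*√(3*6)) = 0/(-8 + 4*√2*√18) = 0/(-8 + 4*√2*(3*√2)) = 0/(-8 + 24) = 0/16 = 0*(1/16) = 0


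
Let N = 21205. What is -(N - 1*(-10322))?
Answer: -31527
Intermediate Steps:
-(N - 1*(-10322)) = -(21205 - 1*(-10322)) = -(21205 + 10322) = -1*31527 = -31527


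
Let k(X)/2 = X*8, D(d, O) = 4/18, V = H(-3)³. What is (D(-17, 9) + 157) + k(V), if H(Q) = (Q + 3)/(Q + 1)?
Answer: 1415/9 ≈ 157.22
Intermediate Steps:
H(Q) = (3 + Q)/(1 + Q)
V = 0 (V = ((3 - 3)/(1 - 3))³ = (0/(-2))³ = (-½*0)³ = 0³ = 0)
D(d, O) = 2/9 (D(d, O) = 4*(1/18) = 2/9)
k(X) = 16*X (k(X) = 2*(X*8) = 2*(8*X) = 16*X)
(D(-17, 9) + 157) + k(V) = (2/9 + 157) + 16*0 = 1415/9 + 0 = 1415/9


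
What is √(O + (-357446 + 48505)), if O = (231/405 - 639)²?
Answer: √1797921619/135 ≈ 314.09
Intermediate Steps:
O = 7428371344/18225 (O = (231*(1/405) - 639)² = (77/135 - 639)² = (-86188/135)² = 7428371344/18225 ≈ 4.0759e+5)
√(O + (-357446 + 48505)) = √(7428371344/18225 + (-357446 + 48505)) = √(7428371344/18225 - 308941) = √(1797921619/18225) = √1797921619/135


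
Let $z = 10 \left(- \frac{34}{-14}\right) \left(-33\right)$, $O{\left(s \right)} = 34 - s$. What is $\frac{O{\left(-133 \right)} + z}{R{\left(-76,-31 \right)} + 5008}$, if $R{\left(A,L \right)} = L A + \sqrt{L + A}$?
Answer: $- \frac{4671932}{54228603} + \frac{4441 i \sqrt{107}}{379600221} \approx -0.086153 + 0.00012102 i$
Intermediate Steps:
$R{\left(A,L \right)} = \sqrt{A + L} + A L$ ($R{\left(A,L \right)} = A L + \sqrt{A + L} = \sqrt{A + L} + A L$)
$z = - \frac{5610}{7}$ ($z = 10 \left(\left(-34\right) \left(- \frac{1}{14}\right)\right) \left(-33\right) = 10 \cdot \frac{17}{7} \left(-33\right) = \frac{170}{7} \left(-33\right) = - \frac{5610}{7} \approx -801.43$)
$\frac{O{\left(-133 \right)} + z}{R{\left(-76,-31 \right)} + 5008} = \frac{\left(34 - -133\right) - \frac{5610}{7}}{\left(\sqrt{-76 - 31} - -2356\right) + 5008} = \frac{\left(34 + 133\right) - \frac{5610}{7}}{\left(\sqrt{-107} + 2356\right) + 5008} = \frac{167 - \frac{5610}{7}}{\left(i \sqrt{107} + 2356\right) + 5008} = - \frac{4441}{7 \left(\left(2356 + i \sqrt{107}\right) + 5008\right)} = - \frac{4441}{7 \left(7364 + i \sqrt{107}\right)}$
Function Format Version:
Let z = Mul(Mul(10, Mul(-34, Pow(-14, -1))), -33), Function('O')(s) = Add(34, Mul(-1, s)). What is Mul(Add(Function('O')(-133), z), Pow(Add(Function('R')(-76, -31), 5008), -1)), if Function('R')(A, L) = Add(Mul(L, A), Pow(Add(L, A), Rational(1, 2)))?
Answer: Add(Rational(-4671932, 54228603), Mul(Rational(4441, 379600221), I, Pow(107, Rational(1, 2)))) ≈ Add(-0.086153, Mul(0.00012102, I))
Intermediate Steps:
Function('R')(A, L) = Add(Pow(Add(A, L), Rational(1, 2)), Mul(A, L)) (Function('R')(A, L) = Add(Mul(A, L), Pow(Add(A, L), Rational(1, 2))) = Add(Pow(Add(A, L), Rational(1, 2)), Mul(A, L)))
z = Rational(-5610, 7) (z = Mul(Mul(10, Mul(-34, Rational(-1, 14))), -33) = Mul(Mul(10, Rational(17, 7)), -33) = Mul(Rational(170, 7), -33) = Rational(-5610, 7) ≈ -801.43)
Mul(Add(Function('O')(-133), z), Pow(Add(Function('R')(-76, -31), 5008), -1)) = Mul(Add(Add(34, Mul(-1, -133)), Rational(-5610, 7)), Pow(Add(Add(Pow(Add(-76, -31), Rational(1, 2)), Mul(-76, -31)), 5008), -1)) = Mul(Add(Add(34, 133), Rational(-5610, 7)), Pow(Add(Add(Pow(-107, Rational(1, 2)), 2356), 5008), -1)) = Mul(Add(167, Rational(-5610, 7)), Pow(Add(Add(Mul(I, Pow(107, Rational(1, 2))), 2356), 5008), -1)) = Mul(Rational(-4441, 7), Pow(Add(Add(2356, Mul(I, Pow(107, Rational(1, 2)))), 5008), -1)) = Mul(Rational(-4441, 7), Pow(Add(7364, Mul(I, Pow(107, Rational(1, 2)))), -1))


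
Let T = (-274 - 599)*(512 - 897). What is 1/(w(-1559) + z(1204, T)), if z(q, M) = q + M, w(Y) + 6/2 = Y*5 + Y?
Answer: 1/327952 ≈ 3.0492e-6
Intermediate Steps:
w(Y) = -3 + 6*Y (w(Y) = -3 + (Y*5 + Y) = -3 + (5*Y + Y) = -3 + 6*Y)
T = 336105 (T = -873*(-385) = 336105)
z(q, M) = M + q
1/(w(-1559) + z(1204, T)) = 1/((-3 + 6*(-1559)) + (336105 + 1204)) = 1/((-3 - 9354) + 337309) = 1/(-9357 + 337309) = 1/327952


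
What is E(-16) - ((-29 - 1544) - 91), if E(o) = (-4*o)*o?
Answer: 640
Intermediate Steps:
E(o) = -4*o**2
E(-16) - ((-29 - 1544) - 91) = -4*(-16)**2 - ((-29 - 1544) - 91) = -4*256 - (-1573 - 91) = -1024 - 1*(-1664) = -1024 + 1664 = 640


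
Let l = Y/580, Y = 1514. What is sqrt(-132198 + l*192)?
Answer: 3*I*sqrt(307658390)/145 ≈ 362.9*I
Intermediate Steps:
l = 757/290 (l = 1514/580 = 1514*(1/580) = 757/290 ≈ 2.6103)
sqrt(-132198 + l*192) = sqrt(-132198 + (757/290)*192) = sqrt(-132198 + 72672/145) = sqrt(-19096038/145) = 3*I*sqrt(307658390)/145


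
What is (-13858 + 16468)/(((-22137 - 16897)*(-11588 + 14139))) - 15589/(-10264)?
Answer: 26763091867/17621471272 ≈ 1.5188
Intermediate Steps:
(-13858 + 16468)/(((-22137 - 16897)*(-11588 + 14139))) - 15589/(-10264) = 2610/((-39034*2551)) - 15589*(-1/10264) = 2610/(-99575734) + 15589/10264 = 2610*(-1/99575734) + 15589/10264 = -45/1716823 + 15589/10264 = 26763091867/17621471272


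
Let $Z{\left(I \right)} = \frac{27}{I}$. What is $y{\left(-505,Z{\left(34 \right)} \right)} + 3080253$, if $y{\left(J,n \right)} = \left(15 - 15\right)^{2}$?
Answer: $3080253$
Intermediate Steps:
$y{\left(J,n \right)} = 0$ ($y{\left(J,n \right)} = 0^{2} = 0$)
$y{\left(-505,Z{\left(34 \right)} \right)} + 3080253 = 0 + 3080253 = 3080253$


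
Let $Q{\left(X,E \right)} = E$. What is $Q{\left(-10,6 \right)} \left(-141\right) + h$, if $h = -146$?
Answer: $-992$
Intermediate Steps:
$Q{\left(-10,6 \right)} \left(-141\right) + h = 6 \left(-141\right) - 146 = -846 - 146 = -992$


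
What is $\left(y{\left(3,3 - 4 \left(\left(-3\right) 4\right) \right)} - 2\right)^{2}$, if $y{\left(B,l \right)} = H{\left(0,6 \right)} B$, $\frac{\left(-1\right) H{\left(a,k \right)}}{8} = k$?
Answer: $21316$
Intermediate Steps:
$H{\left(a,k \right)} = - 8 k$
$y{\left(B,l \right)} = - 48 B$ ($y{\left(B,l \right)} = \left(-8\right) 6 B = - 48 B$)
$\left(y{\left(3,3 - 4 \left(\left(-3\right) 4\right) \right)} - 2\right)^{2} = \left(\left(-48\right) 3 - 2\right)^{2} = \left(-144 - 2\right)^{2} = \left(-146\right)^{2} = 21316$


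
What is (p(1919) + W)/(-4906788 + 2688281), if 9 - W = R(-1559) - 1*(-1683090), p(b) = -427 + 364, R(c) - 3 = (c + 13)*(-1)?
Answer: 1684693/2218507 ≈ 0.75938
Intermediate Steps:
R(c) = -10 - c (R(c) = 3 + (c + 13)*(-1) = 3 + (13 + c)*(-1) = 3 + (-13 - c) = -10 - c)
p(b) = -63
W = -1684630 (W = 9 - ((-10 - 1*(-1559)) - 1*(-1683090)) = 9 - ((-10 + 1559) + 1683090) = 9 - (1549 + 1683090) = 9 - 1*1684639 = 9 - 1684639 = -1684630)
(p(1919) + W)/(-4906788 + 2688281) = (-63 - 1684630)/(-4906788 + 2688281) = -1684693/(-2218507) = -1684693*(-1/2218507) = 1684693/2218507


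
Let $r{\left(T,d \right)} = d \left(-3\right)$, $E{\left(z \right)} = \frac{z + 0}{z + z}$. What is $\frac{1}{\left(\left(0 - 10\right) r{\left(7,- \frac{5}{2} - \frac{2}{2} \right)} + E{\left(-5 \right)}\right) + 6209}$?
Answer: $\frac{2}{12209} \approx 0.00016381$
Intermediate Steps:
$E{\left(z \right)} = \frac{1}{2}$ ($E{\left(z \right)} = \frac{z}{2 z} = z \frac{1}{2 z} = \frac{1}{2}$)
$r{\left(T,d \right)} = - 3 d$
$\frac{1}{\left(\left(0 - 10\right) r{\left(7,- \frac{5}{2} - \frac{2}{2} \right)} + E{\left(-5 \right)}\right) + 6209} = \frac{1}{\left(\left(0 - 10\right) \left(- 3 \left(- \frac{5}{2} - \frac{2}{2}\right)\right) + \frac{1}{2}\right) + 6209} = \frac{1}{\left(- 10 \left(- 3 \left(\left(-5\right) \frac{1}{2} - 1\right)\right) + \frac{1}{2}\right) + 6209} = \frac{1}{\left(- 10 \left(- 3 \left(- \frac{5}{2} - 1\right)\right) + \frac{1}{2}\right) + 6209} = \frac{1}{\left(- 10 \left(\left(-3\right) \left(- \frac{7}{2}\right)\right) + \frac{1}{2}\right) + 6209} = \frac{1}{\left(\left(-10\right) \frac{21}{2} + \frac{1}{2}\right) + 6209} = \frac{1}{\left(-105 + \frac{1}{2}\right) + 6209} = \frac{1}{- \frac{209}{2} + 6209} = \frac{1}{\frac{12209}{2}} = \frac{2}{12209}$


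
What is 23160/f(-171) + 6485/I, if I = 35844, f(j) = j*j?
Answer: 113308325/116457156 ≈ 0.97296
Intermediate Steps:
f(j) = j²
23160/f(-171) + 6485/I = 23160/((-171)²) + 6485/35844 = 23160/29241 + 6485*(1/35844) = 23160*(1/29241) + 6485/35844 = 7720/9747 + 6485/35844 = 113308325/116457156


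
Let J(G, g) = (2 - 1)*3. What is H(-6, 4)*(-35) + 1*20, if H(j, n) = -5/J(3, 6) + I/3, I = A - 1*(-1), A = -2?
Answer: 90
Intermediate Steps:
J(G, g) = 3 (J(G, g) = 1*3 = 3)
I = -1 (I = -2 - 1*(-1) = -2 + 1 = -1)
H(j, n) = -2 (H(j, n) = -5/3 - 1/3 = -5*⅓ - 1*⅓ = -5/3 - ⅓ = -2)
H(-6, 4)*(-35) + 1*20 = -2*(-35) + 1*20 = 70 + 20 = 90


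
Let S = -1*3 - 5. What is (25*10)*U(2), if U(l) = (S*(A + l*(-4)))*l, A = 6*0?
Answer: 32000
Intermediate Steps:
A = 0
S = -8 (S = -3 - 5 = -8)
U(l) = 32*l² (U(l) = (-8*(0 + l*(-4)))*l = (-8*(0 - 4*l))*l = (-(-32)*l)*l = (32*l)*l = 32*l²)
(25*10)*U(2) = (25*10)*(32*2²) = 250*(32*4) = 250*128 = 32000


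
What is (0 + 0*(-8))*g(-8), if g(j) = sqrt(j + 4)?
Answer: 0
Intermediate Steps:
g(j) = sqrt(4 + j)
(0 + 0*(-8))*g(-8) = (0 + 0*(-8))*sqrt(4 - 8) = (0 + 0)*sqrt(-4) = 0*(2*I) = 0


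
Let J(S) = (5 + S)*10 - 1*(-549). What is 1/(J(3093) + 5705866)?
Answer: 1/5737395 ≈ 1.7430e-7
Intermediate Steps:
J(S) = 599 + 10*S (J(S) = (50 + 10*S) + 549 = 599 + 10*S)
1/(J(3093) + 5705866) = 1/((599 + 10*3093) + 5705866) = 1/((599 + 30930) + 5705866) = 1/(31529 + 5705866) = 1/5737395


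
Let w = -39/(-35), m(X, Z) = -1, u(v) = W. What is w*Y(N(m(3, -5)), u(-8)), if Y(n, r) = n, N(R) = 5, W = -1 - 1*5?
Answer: 39/7 ≈ 5.5714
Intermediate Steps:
W = -6 (W = -1 - 5 = -6)
u(v) = -6
w = 39/35 (w = -39*(-1/35) = 39/35 ≈ 1.1143)
w*Y(N(m(3, -5)), u(-8)) = (39/35)*5 = 39/7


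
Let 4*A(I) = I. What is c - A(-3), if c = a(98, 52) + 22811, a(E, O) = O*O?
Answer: 102063/4 ≈ 25516.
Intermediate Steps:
a(E, O) = O**2
A(I) = I/4
c = 25515 (c = 52**2 + 22811 = 2704 + 22811 = 25515)
c - A(-3) = 25515 - (-3)/4 = 25515 - 1*(-3/4) = 25515 + 3/4 = 102063/4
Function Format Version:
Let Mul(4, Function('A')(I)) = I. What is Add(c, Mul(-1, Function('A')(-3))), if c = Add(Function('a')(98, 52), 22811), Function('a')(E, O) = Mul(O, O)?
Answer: Rational(102063, 4) ≈ 25516.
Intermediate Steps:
Function('a')(E, O) = Pow(O, 2)
Function('A')(I) = Mul(Rational(1, 4), I)
c = 25515 (c = Add(Pow(52, 2), 22811) = Add(2704, 22811) = 25515)
Add(c, Mul(-1, Function('A')(-3))) = Add(25515, Mul(-1, Mul(Rational(1, 4), -3))) = Add(25515, Mul(-1, Rational(-3, 4))) = Add(25515, Rational(3, 4)) = Rational(102063, 4)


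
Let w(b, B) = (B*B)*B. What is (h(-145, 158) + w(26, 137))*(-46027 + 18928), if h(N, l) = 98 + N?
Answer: -69679821294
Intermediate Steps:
w(b, B) = B³ (w(b, B) = B²*B = B³)
(h(-145, 158) + w(26, 137))*(-46027 + 18928) = ((98 - 145) + 137³)*(-46027 + 18928) = (-47 + 2571353)*(-27099) = 2571306*(-27099) = -69679821294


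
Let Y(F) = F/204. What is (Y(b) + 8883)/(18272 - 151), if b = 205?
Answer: 1812337/3696684 ≈ 0.49026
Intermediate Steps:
Y(F) = F/204 (Y(F) = F*(1/204) = F/204)
(Y(b) + 8883)/(18272 - 151) = ((1/204)*205 + 8883)/(18272 - 151) = (205/204 + 8883)/18121 = (1812337/204)*(1/18121) = 1812337/3696684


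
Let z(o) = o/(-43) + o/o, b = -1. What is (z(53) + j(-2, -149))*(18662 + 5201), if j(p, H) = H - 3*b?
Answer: -150050544/43 ≈ -3.4895e+6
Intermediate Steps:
j(p, H) = 3 + H (j(p, H) = H - 3*(-1) = H + 3 = 3 + H)
z(o) = 1 - o/43 (z(o) = o*(-1/43) + 1 = -o/43 + 1 = 1 - o/43)
(z(53) + j(-2, -149))*(18662 + 5201) = ((1 - 1/43*53) + (3 - 149))*(18662 + 5201) = ((1 - 53/43) - 146)*23863 = (-10/43 - 146)*23863 = -6288/43*23863 = -150050544/43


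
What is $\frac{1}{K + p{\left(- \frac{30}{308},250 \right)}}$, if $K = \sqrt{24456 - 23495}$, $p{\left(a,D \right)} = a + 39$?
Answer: $\frac{154}{10765} \approx 0.014306$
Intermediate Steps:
$p{\left(a,D \right)} = 39 + a$
$K = 31$ ($K = \sqrt{961} = 31$)
$\frac{1}{K + p{\left(- \frac{30}{308},250 \right)}} = \frac{1}{31 + \left(39 - \frac{30}{308}\right)} = \frac{1}{31 + \left(39 - \frac{15}{154}\right)} = \frac{1}{31 + \frac{5991}{154}} = \frac{1}{\frac{10765}{154}} = \frac{154}{10765}$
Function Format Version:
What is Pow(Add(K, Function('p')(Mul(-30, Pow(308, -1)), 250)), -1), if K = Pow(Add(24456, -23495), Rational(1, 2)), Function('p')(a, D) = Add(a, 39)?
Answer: Rational(154, 10765) ≈ 0.014306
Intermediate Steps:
Function('p')(a, D) = Add(39, a)
K = 31 (K = Pow(961, Rational(1, 2)) = 31)
Pow(Add(K, Function('p')(Mul(-30, Pow(308, -1)), 250)), -1) = Pow(Add(31, Add(39, Mul(-30, Pow(308, -1)))), -1) = Pow(Add(31, Add(39, Mul(-30, Rational(1, 308)))), -1) = Pow(Add(31, Add(39, Rational(-15, 154))), -1) = Pow(Add(31, Rational(5991, 154)), -1) = Pow(Rational(10765, 154), -1) = Rational(154, 10765)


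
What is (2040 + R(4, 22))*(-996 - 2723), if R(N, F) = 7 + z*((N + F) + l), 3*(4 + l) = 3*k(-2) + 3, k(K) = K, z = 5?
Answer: -8003288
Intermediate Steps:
l = -5 (l = -4 + (3*(-2) + 3)/3 = -4 + (-6 + 3)/3 = -4 + (⅓)*(-3) = -4 - 1 = -5)
R(N, F) = -18 + 5*F + 5*N (R(N, F) = 7 + 5*((N + F) - 5) = 7 + 5*((F + N) - 5) = 7 + 5*(-5 + F + N) = 7 + (-25 + 5*F + 5*N) = -18 + 5*F + 5*N)
(2040 + R(4, 22))*(-996 - 2723) = (2040 + (-18 + 5*22 + 5*4))*(-996 - 2723) = (2040 + (-18 + 110 + 20))*(-3719) = (2040 + 112)*(-3719) = 2152*(-3719) = -8003288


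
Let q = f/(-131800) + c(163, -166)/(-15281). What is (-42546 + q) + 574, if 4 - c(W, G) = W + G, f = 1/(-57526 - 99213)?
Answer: -1892805052366373217/45096851036600 ≈ -41972.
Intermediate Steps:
f = -1/156739 (f = 1/(-156739) = -1/156739 ≈ -6.3800e-6)
c(W, G) = 4 - G - W (c(W, G) = 4 - (W + G) = 4 - (G + W) = 4 + (-G - W) = 4 - G - W)
q = -20658198017/45096851036600 (q = -1/156739/(-131800) + (4 - 1*(-166) - 1*163)/(-15281) = -1/156739*(-1/131800) + (4 + 166 - 163)*(-1/15281) = 1/20658200200 + 7*(-1/15281) = 1/20658200200 - 1/2183 = -20658198017/45096851036600 ≈ -0.00045808)
(-42546 + q) + 574 = (-42546 - 20658198017/45096851036600) + 574 = -1918690644861381617/45096851036600 + 574 = -1892805052366373217/45096851036600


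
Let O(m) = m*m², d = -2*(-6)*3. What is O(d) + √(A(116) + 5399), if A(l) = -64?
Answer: 46656 + √5335 ≈ 46729.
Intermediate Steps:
d = 36 (d = 12*3 = 36)
O(m) = m³
O(d) + √(A(116) + 5399) = 36³ + √(-64 + 5399) = 46656 + √5335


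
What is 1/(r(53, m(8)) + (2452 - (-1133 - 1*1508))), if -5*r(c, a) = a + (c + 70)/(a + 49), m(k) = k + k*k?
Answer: 121/614486 ≈ 0.00019691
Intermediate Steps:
m(k) = k + k²
r(c, a) = -a/5 - (70 + c)/(5*(49 + a)) (r(c, a) = -(a + (c + 70)/(a + 49))/5 = -(a + (70 + c)/(49 + a))/5 = -a/5 - (70 + c)/(5*(49 + a)))
1/(r(53, m(8)) + (2452 - (-1133 - 1*1508))) = 1/((-70 - 1*53 - (8*(1 + 8))² - 392*(1 + 8))/(5*(49 + 8*(1 + 8))) + (2452 - (-1133 - 1*1508))) = 1/((-70 - 53 - (8*9)² - 392*9)/(5*(49 + 8*9)) + (2452 - (-1133 - 1508))) = 1/((-70 - 53 - 1*72² - 49*72)/(5*(49 + 72)) + (2452 - 1*(-2641))) = 1/((⅕)*(-70 - 53 - 1*5184 - 3528)/121 + (2452 + 2641)) = 1/((⅕)*(1/121)*(-70 - 53 - 5184 - 3528) + 5093) = 1/((⅕)*(1/121)*(-8835) + 5093) = 1/(-1767/121 + 5093) = 1/(614486/121) = 121/614486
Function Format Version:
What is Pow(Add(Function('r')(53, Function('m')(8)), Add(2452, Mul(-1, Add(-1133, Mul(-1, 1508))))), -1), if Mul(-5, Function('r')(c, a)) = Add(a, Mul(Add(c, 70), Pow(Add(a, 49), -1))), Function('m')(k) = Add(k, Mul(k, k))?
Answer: Rational(121, 614486) ≈ 0.00019691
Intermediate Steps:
Function('m')(k) = Add(k, Pow(k, 2))
Function('r')(c, a) = Add(Mul(Rational(-1, 5), a), Mul(Rational(-1, 5), Pow(Add(49, a), -1), Add(70, c))) (Function('r')(c, a) = Mul(Rational(-1, 5), Add(a, Mul(Add(c, 70), Pow(Add(a, 49), -1)))) = Mul(Rational(-1, 5), Add(a, Mul(Add(70, c), Pow(Add(49, a), -1)))) = Mul(Rational(-1, 5), Add(a, Mul(Pow(Add(49, a), -1), Add(70, c)))) = Add(Mul(Rational(-1, 5), a), Mul(Rational(-1, 5), Pow(Add(49, a), -1), Add(70, c))))
Pow(Add(Function('r')(53, Function('m')(8)), Add(2452, Mul(-1, Add(-1133, Mul(-1, 1508))))), -1) = Pow(Add(Mul(Rational(1, 5), Pow(Add(49, Mul(8, Add(1, 8))), -1), Add(-70, Mul(-1, 53), Mul(-1, Pow(Mul(8, Add(1, 8)), 2)), Mul(-49, Mul(8, Add(1, 8))))), Add(2452, Mul(-1, Add(-1133, Mul(-1, 1508))))), -1) = Pow(Add(Mul(Rational(1, 5), Pow(Add(49, Mul(8, 9)), -1), Add(-70, -53, Mul(-1, Pow(Mul(8, 9), 2)), Mul(-49, Mul(8, 9)))), Add(2452, Mul(-1, Add(-1133, -1508)))), -1) = Pow(Add(Mul(Rational(1, 5), Pow(Add(49, 72), -1), Add(-70, -53, Mul(-1, Pow(72, 2)), Mul(-49, 72))), Add(2452, Mul(-1, -2641))), -1) = Pow(Add(Mul(Rational(1, 5), Pow(121, -1), Add(-70, -53, Mul(-1, 5184), -3528)), Add(2452, 2641)), -1) = Pow(Add(Mul(Rational(1, 5), Rational(1, 121), Add(-70, -53, -5184, -3528)), 5093), -1) = Pow(Add(Mul(Rational(1, 5), Rational(1, 121), -8835), 5093), -1) = Pow(Add(Rational(-1767, 121), 5093), -1) = Pow(Rational(614486, 121), -1) = Rational(121, 614486)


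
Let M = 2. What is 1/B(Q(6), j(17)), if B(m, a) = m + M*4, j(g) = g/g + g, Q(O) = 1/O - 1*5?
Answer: 6/19 ≈ 0.31579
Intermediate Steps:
Q(O) = -5 + 1/O (Q(O) = 1/O - 5 = -5 + 1/O)
j(g) = 1 + g
B(m, a) = 8 + m (B(m, a) = m + 2*4 = m + 8 = 8 + m)
1/B(Q(6), j(17)) = 1/(8 + (-5 + 1/6)) = 1/(8 + (-5 + ⅙)) = 1/(8 - 29/6) = 1/(19/6) = 6/19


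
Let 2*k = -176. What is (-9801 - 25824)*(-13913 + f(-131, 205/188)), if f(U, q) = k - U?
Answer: 494118750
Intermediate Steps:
k = -88 (k = (½)*(-176) = -88)
f(U, q) = -88 - U
(-9801 - 25824)*(-13913 + f(-131, 205/188)) = (-9801 - 25824)*(-13913 + (-88 - 1*(-131))) = -35625*(-13913 + (-88 + 131)) = -35625*(-13913 + 43) = -35625*(-13870) = 494118750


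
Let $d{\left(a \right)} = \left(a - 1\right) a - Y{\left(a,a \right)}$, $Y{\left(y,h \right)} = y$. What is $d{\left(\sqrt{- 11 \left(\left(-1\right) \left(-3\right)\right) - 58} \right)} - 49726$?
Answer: $-49817 - 2 i \sqrt{91} \approx -49817.0 - 19.079 i$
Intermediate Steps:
$d{\left(a \right)} = - a + a \left(-1 + a\right)$ ($d{\left(a \right)} = \left(a - 1\right) a - a = \left(-1 + a\right) a - a = a \left(-1 + a\right) - a = - a + a \left(-1 + a\right)$)
$d{\left(\sqrt{- 11 \left(\left(-1\right) \left(-3\right)\right) - 58} \right)} - 49726 = \sqrt{- 11 \left(\left(-1\right) \left(-3\right)\right) - 58} \left(-2 + \sqrt{- 11 \left(\left(-1\right) \left(-3\right)\right) - 58}\right) - 49726 = \sqrt{\left(-11\right) 3 - 58} \left(-2 + \sqrt{\left(-11\right) 3 - 58}\right) - 49726 = \sqrt{-33 - 58} \left(-2 + \sqrt{-33 - 58}\right) - 49726 = \sqrt{-91} \left(-2 + \sqrt{-91}\right) - 49726 = i \sqrt{91} \left(-2 + i \sqrt{91}\right) - 49726 = -49726 + i \sqrt{91} \left(-2 + i \sqrt{91}\right)$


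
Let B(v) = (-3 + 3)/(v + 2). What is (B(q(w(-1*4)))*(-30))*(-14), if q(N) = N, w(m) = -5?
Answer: 0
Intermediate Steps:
B(v) = 0 (B(v) = 0/(2 + v) = 0)
(B(q(w(-1*4)))*(-30))*(-14) = (0*(-30))*(-14) = 0*(-14) = 0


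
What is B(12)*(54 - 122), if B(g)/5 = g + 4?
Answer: -5440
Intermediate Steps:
B(g) = 20 + 5*g (B(g) = 5*(g + 4) = 5*(4 + g) = 20 + 5*g)
B(12)*(54 - 122) = (20 + 5*12)*(54 - 122) = (20 + 60)*(-68) = 80*(-68) = -5440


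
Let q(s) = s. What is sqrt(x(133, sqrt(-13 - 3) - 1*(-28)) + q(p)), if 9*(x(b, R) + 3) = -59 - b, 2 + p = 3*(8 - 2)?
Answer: 5*I*sqrt(3)/3 ≈ 2.8868*I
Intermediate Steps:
p = 16 (p = -2 + 3*(8 - 2) = -2 + 3*6 = -2 + 18 = 16)
x(b, R) = -86/9 - b/9 (x(b, R) = -3 + (-59 - b)/9 = -3 + (-59/9 - b/9) = -86/9 - b/9)
sqrt(x(133, sqrt(-13 - 3) - 1*(-28)) + q(p)) = sqrt((-86/9 - 1/9*133) + 16) = sqrt((-86/9 - 133/9) + 16) = sqrt(-73/3 + 16) = sqrt(-25/3) = 5*I*sqrt(3)/3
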